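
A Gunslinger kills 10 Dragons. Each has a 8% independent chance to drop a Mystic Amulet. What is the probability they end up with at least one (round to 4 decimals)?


P(at least one) = 1 - P(none) = 1 - (1-p)^n
p = 8/100 = 0.08
1 - p = 0.92
(1 - p)^10 = 0.92^10 = 0.434388
P(at least one) = 1 - 0.434388 = 0.5656

0.5656


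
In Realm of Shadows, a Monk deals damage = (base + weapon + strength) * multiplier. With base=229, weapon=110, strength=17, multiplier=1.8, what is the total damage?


Sum base + weapon + str = 229 + 110 + 17 = 356
Multiply by 1.8:
356 * 1.8 = 640.8

640.8 damage


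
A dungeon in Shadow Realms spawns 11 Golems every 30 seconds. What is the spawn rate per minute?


Spawns per minute = count * (60 / interval)
= 11 * (60 / 30)
= 11 * 2.0
= 22.0

22.0 per minute


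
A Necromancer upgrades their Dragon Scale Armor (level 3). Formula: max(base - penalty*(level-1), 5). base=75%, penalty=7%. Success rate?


raw_rate = 75 - 7 * (3 - 1)
= 75 - 7 * 2
= 75 - 14
= 61
Apply floor: max(61, 5) = 61%

61%


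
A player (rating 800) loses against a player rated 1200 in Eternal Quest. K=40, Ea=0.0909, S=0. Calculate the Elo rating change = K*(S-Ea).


Elo update: delta = K * (S - Ea), where S = 0 (loses)
S - Ea = 0 - 0.0909 = -0.0909
Rating change = 40 * -0.0909
= -3.64

-3.64 rating points


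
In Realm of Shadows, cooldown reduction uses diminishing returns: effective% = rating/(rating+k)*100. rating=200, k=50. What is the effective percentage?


effective% = rating / (rating + k) * 100
= 200 / (200 + 50) * 100
= 200 / 250 * 100
= 0.8 * 100
= 80.00%

80.00%


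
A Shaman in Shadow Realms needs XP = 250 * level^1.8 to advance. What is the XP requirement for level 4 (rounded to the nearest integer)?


XP = 250 * level^1.8
Substitute level = 4:
XP = 250 * 4^1.8
= 250 * 12.1257
= 3031

3031 XP


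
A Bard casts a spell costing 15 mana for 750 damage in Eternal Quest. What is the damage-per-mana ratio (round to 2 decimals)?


Efficiency = damage / mana
= 750 / 15
= 50.00

50.00 dmg/mana


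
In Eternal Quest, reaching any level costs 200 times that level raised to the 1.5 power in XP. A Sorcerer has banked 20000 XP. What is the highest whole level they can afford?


XP = 200 * level^1.5, so level = (XP / 200)^(1/1.5)
= (20000 / 200)^(1/1.5)
= 100.0^0.6667
= 21.5443
Floor: level = 21

level 21


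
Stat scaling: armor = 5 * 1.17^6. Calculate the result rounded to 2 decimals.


value = base * growth^level
= 5 * 1.17^6
= 5 * 2.565164
= 12.83

12.83 armor


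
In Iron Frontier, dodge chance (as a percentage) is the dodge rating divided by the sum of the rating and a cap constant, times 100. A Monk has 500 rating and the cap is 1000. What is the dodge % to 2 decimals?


dodge% = 500 / (500 + 1000) * 100
= 500 / 1500 * 100
= 0.333333 * 100
= 33.33%

33.33%


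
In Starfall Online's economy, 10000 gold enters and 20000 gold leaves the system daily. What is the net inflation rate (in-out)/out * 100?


Net gold = 10000 - 20000 = -10000
Inflation rate = net / sunk * 100 = -10000 / 20000 * 100
= -0.5 * 100
= -50.00%

-50.00%


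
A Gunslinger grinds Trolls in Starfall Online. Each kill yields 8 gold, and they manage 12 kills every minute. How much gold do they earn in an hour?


Gold per minute = 8 * 12 = 96
Gold per hour = 96 * 60 = 5760

5760 gold/hour


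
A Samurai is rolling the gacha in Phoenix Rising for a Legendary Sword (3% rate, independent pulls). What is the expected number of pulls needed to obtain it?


Expected pulls for a geometric distribution = 1/p = 100 / rate%
= 100 / 3
= 33.33

33.33 pulls


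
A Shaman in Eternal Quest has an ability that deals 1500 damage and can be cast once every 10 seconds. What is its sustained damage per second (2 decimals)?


DPS = damage / cooldown
= 1500 / 10
= 150.00

150.00 DPS


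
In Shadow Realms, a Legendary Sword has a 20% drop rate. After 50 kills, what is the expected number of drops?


Expected drops = kills * (drop_rate / 100)
= 50 * (20 / 100)
= 50 * 0.2
= 10.0

10.0 drops


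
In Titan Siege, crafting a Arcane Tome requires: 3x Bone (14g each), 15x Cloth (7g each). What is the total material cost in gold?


Cost breakdown:
  Bone: 3 * 14 = 42
  Cloth: 15 * 7 = 105
Total = 42 + 105 = 147

147 gold


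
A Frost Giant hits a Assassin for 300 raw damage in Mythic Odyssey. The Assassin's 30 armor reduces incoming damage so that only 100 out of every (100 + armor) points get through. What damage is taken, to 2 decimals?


actual = 300 * 100 / (100 + 30)
= 300 * 100 / 130
= 30000 / 130
= 230.77

230.77 damage


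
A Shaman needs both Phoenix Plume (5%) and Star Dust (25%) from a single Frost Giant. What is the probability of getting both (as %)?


For independent events, P(both) = P(A) * P(B)
= 5% * 25%
= 125 / 100 %
= 1.25%

1.25%


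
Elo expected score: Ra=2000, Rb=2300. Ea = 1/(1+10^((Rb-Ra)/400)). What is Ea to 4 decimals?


Elo expected score: Ea = 1/(1 + 10^((Rb-Ra)/400))
Rb - Ra = 2300 - 2000 = 300
(Rb-Ra)/400 = 300/400 = 0.75
10^0.75 = 5.623413
Ea = 1/(1 + 5.623413) = 1/6.623413 = 0.1510

0.1510


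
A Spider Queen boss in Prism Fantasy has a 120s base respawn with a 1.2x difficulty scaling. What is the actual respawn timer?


Respawn time = base * multiplier
= 120 * 1.2
= 144.0 seconds

144.0 seconds


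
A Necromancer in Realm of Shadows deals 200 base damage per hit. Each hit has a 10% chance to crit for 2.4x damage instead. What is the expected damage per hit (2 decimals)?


E[dmg] = base * (1 + crit_chance * (crit_mult - 1))
cc as decimal = 10/100 = 0.1
cm - 1 = 2.4 - 1 = 1.4
Bonus factor = 0.1 * 1.4 = 0.14
Total multiplier = 1 + 0.14 = 1.14
Expected damage = 200 * 1.14 = 228.00

228.00 damage


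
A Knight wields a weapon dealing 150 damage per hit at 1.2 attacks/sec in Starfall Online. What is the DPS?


DPS = damage * attack_speed
= 150 * 1.2
= 180.0

180.0 DPS


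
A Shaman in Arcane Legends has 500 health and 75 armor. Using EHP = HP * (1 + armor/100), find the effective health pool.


EHP = 500 * (1 + 75/100)
= 500 * (1 + 0.75)
= 500 * 1.75
= 875.0

875.0 EHP


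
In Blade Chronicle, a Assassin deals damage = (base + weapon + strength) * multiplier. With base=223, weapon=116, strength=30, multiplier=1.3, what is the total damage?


Sum base + weapon + str = 223 + 116 + 30 = 369
Multiply by 1.3:
369 * 1.3 = 479.7

479.7 damage


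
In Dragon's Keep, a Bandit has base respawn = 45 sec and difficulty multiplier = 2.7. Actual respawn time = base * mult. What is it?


Respawn time = base * multiplier
= 45 * 2.7
= 121.5 seconds

121.5 seconds


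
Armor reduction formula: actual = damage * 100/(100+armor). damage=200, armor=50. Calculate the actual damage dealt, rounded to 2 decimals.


actual = 200 * 100 / (100 + 50)
= 200 * 100 / 150
= 20000 / 150
= 133.33

133.33 damage


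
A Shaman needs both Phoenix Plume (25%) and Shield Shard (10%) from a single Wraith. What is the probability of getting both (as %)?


For independent events, P(both) = P(A) * P(B)
= 25% * 10%
= 250 / 100 %
= 2.5%

2.5%


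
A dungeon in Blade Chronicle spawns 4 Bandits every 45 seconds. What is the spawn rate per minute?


Spawns per minute = count * (60 / interval)
= 4 * (60 / 45)
= 4 * 1.3333
= 5.33

5.33 per minute


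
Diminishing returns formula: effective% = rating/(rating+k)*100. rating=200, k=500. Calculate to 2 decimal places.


effective% = rating / (rating + k) * 100
= 200 / (200 + 500) * 100
= 200 / 700 * 100
= 0.285714 * 100
= 28.57%

28.57%


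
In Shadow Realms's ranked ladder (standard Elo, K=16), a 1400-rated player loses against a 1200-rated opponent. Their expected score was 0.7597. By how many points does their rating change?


Elo update: delta = K * (S - Ea), where S = 0 (loses)
S - Ea = 0 - 0.7597 = -0.7597
Rating change = 16 * -0.7597
= -12.16

-12.16 rating points


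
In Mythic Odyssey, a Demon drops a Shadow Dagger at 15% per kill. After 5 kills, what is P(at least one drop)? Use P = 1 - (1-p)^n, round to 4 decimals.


P(at least one) = 1 - P(none) = 1 - (1-p)^n
p = 15/100 = 0.15
1 - p = 0.85
(1 - p)^5 = 0.85^5 = 0.443705
P(at least one) = 1 - 0.443705 = 0.5563

0.5563


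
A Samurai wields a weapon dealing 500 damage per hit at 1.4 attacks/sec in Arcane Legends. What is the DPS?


DPS = damage * attack_speed
= 500 * 1.4
= 700.0

700.0 DPS


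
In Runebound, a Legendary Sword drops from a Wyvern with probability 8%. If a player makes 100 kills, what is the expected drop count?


Expected drops = kills * (drop_rate / 100)
= 100 * (8 / 100)
= 100 * 0.08
= 8.0

8.0 drops


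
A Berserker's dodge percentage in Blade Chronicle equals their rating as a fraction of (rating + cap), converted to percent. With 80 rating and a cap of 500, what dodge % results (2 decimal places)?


dodge% = 80 / (80 + 500) * 100
= 80 / 580 * 100
= 0.137931 * 100
= 13.79%

13.79%


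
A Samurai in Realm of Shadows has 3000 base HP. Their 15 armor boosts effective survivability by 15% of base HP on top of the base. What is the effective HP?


EHP = 3000 * (1 + 15/100)
= 3000 * (1 + 0.15)
= 3000 * 1.15
= 3450.0

3450.0 EHP


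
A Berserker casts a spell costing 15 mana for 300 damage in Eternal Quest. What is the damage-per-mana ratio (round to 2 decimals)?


Efficiency = damage / mana
= 300 / 15
= 20.00

20.00 dmg/mana


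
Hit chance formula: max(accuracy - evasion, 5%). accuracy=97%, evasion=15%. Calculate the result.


accuracy - evasion = 97 - 15 = 82
Apply floor: max(82, 5) = 82
Hit chance = 82%

82%


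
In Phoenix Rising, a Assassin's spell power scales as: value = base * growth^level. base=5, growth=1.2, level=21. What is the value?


value = base * growth^level
= 5 * 1.2^21
= 5 * 46.00512
= 230.03

230.03 spell power


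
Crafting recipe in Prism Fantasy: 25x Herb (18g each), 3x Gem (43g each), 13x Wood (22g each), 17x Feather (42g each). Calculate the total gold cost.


Cost breakdown:
  Herb: 25 * 18 = 450
  Gem: 3 * 43 = 129
  Wood: 13 * 22 = 286
  Feather: 17 * 42 = 714
Total = 450 + 129 + 286 + 714 = 1579

1579 gold


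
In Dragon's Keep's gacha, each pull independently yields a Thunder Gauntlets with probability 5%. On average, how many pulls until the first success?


Expected pulls for a geometric distribution = 1/p = 100 / rate%
= 100 / 5
= 20.0

20.0 pulls


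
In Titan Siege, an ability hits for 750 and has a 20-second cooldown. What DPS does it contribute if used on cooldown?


DPS = damage / cooldown
= 750 / 20
= 37.50

37.50 DPS


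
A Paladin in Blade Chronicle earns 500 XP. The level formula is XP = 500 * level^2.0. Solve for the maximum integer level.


XP = 500 * level^2.0, so level = (XP / 500)^(1/2.0)
= (500 / 500)^(1/2.0)
= 1.0^0.5
= 1.0
Floor: level = 1

level 1


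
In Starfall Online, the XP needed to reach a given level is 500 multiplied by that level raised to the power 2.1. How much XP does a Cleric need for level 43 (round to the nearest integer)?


XP = 500 * level^2.1
Substitute level = 43:
XP = 500 * 43^2.1
= 500 * 2693.294
= 1346647

1346647 XP


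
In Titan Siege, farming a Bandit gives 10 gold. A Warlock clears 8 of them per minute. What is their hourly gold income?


Gold per minute = 10 * 8 = 80
Gold per hour = 80 * 60 = 4800

4800 gold/hour


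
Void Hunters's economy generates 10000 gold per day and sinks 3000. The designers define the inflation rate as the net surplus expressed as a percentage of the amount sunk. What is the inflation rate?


Net gold = 10000 - 3000 = 7000
Inflation rate = net / sunk * 100 = 7000 / 3000 * 100
= 2.333333 * 100
= 233.33%

233.33%


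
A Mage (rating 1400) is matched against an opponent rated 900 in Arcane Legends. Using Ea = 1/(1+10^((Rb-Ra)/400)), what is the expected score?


Elo expected score: Ea = 1/(1 + 10^((Rb-Ra)/400))
Rb - Ra = 900 - 1400 = -500
(Rb-Ra)/400 = -500/400 = -1.25
10^-1.25 = 0.056234
Ea = 1/(1 + 0.056234) = 1/1.056234 = 0.9468

0.9468


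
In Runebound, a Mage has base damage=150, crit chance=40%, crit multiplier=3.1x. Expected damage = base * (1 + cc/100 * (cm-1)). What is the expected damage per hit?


E[dmg] = base * (1 + crit_chance * (crit_mult - 1))
cc as decimal = 40/100 = 0.4
cm - 1 = 3.1 - 1 = 2.1
Bonus factor = 0.4 * 2.1 = 0.84
Total multiplier = 1 + 0.84 = 1.84
Expected damage = 150 * 1.84 = 276.00

276.00 damage


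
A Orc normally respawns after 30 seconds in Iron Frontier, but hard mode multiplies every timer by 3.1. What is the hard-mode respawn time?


Respawn time = base * multiplier
= 30 * 3.1
= 93.0 seconds

93.0 seconds


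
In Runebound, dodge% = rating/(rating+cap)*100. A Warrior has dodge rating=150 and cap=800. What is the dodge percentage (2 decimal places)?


dodge% = 150 / (150 + 800) * 100
= 150 / 950 * 100
= 0.157895 * 100
= 15.79%

15.79%


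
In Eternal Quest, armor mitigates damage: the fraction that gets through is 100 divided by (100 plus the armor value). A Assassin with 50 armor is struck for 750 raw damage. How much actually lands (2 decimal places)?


actual = 750 * 100 / (100 + 50)
= 750 * 100 / 150
= 75000 / 150
= 500.00

500.00 damage


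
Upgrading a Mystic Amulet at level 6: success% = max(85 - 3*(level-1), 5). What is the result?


raw_rate = 85 - 3 * (6 - 1)
= 85 - 3 * 5
= 85 - 15
= 70
Apply floor: max(70, 5) = 70%

70%


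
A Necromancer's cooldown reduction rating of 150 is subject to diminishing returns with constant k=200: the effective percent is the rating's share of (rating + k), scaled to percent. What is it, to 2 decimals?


effective% = rating / (rating + k) * 100
= 150 / (150 + 200) * 100
= 150 / 350 * 100
= 0.428571 * 100
= 42.86%

42.86%


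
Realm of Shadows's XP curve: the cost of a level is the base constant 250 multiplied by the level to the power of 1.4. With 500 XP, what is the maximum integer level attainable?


XP = 250 * level^1.4, so level = (XP / 250)^(1/1.4)
= (500 / 250)^(1/1.4)
= 2.0^0.7143
= 1.6407
Floor: level = 1

level 1


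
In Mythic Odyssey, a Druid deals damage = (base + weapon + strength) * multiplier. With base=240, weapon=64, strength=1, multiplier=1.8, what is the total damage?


Sum base + weapon + str = 240 + 64 + 1 = 305
Multiply by 1.8:
305 * 1.8 = 549.0

549.0 damage


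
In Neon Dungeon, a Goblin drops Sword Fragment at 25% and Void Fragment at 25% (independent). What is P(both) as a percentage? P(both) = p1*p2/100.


For independent events, P(both) = P(A) * P(B)
= 25% * 25%
= 625 / 100 %
= 6.25%

6.25%


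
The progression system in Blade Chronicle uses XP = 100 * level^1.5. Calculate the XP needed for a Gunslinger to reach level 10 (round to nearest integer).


XP = 100 * level^1.5
Substitute level = 10:
XP = 100 * 10^1.5
= 100 * 31.6228
= 3162

3162 XP


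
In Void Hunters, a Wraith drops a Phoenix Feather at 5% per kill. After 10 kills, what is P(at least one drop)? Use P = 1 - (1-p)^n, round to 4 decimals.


P(at least one) = 1 - P(none) = 1 - (1-p)^n
p = 5/100 = 0.05
1 - p = 0.95
(1 - p)^10 = 0.95^10 = 0.598737
P(at least one) = 1 - 0.598737 = 0.4013

0.4013


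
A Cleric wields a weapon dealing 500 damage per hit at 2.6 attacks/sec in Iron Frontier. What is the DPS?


DPS = damage * attack_speed
= 500 * 2.6
= 1300.0

1300.0 DPS


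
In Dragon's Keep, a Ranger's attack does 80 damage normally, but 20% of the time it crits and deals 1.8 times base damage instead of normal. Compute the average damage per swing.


E[dmg] = base * (1 + crit_chance * (crit_mult - 1))
cc as decimal = 20/100 = 0.2
cm - 1 = 1.8 - 1 = 0.8
Bonus factor = 0.2 * 0.8 = 0.16
Total multiplier = 1 + 0.16 = 1.16
Expected damage = 80 * 1.16 = 92.80

92.80 damage


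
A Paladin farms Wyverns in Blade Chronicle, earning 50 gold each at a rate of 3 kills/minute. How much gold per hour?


Gold per minute = 50 * 3 = 150
Gold per hour = 150 * 60 = 9000

9000 gold/hour


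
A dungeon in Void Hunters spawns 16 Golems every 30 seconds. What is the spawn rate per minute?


Spawns per minute = count * (60 / interval)
= 16 * (60 / 30)
= 16 * 2.0
= 32.0

32.0 per minute


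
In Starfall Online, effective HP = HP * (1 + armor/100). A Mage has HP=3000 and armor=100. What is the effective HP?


EHP = 3000 * (1 + 100/100)
= 3000 * (1 + 1.0)
= 3000 * 2.0
= 6000.0

6000.0 EHP


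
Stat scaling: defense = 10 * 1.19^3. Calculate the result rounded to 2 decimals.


value = base * growth^level
= 10 * 1.19^3
= 10 * 1.685159
= 16.85

16.85 defense


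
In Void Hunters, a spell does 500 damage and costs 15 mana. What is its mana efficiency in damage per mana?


Efficiency = damage / mana
= 500 / 15
= 33.33

33.33 dmg/mana


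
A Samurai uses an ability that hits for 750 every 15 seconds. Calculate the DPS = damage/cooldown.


DPS = damage / cooldown
= 750 / 15
= 50.00

50.00 DPS


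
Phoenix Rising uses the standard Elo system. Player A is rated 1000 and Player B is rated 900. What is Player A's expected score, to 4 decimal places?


Elo expected score: Ea = 1/(1 + 10^((Rb-Ra)/400))
Rb - Ra = 900 - 1000 = -100
(Rb-Ra)/400 = -100/400 = -0.25
10^-0.25 = 0.562341
Ea = 1/(1 + 0.562341) = 1/1.562341 = 0.6401

0.6401


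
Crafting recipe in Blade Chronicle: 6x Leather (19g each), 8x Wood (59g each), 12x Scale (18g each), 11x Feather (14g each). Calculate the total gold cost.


Cost breakdown:
  Leather: 6 * 19 = 114
  Wood: 8 * 59 = 472
  Scale: 12 * 18 = 216
  Feather: 11 * 14 = 154
Total = 114 + 472 + 216 + 154 = 956

956 gold


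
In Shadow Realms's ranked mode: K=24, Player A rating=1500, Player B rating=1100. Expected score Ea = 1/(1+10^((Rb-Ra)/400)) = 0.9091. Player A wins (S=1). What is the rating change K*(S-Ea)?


Elo update: delta = K * (S - Ea), where S = 1 (wins)
S - Ea = 1 - 0.9091 = 0.0909
Rating change = 24 * 0.0909
= 2.18

2.18 rating points


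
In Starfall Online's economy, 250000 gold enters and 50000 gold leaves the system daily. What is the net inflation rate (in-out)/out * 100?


Net gold = 250000 - 50000 = 200000
Inflation rate = net / sunk * 100 = 200000 / 50000 * 100
= 4.0 * 100
= 400.00%

400.00%


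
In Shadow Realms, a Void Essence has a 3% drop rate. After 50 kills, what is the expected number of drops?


Expected drops = kills * (drop_rate / 100)
= 50 * (3 / 100)
= 50 * 0.03
= 1.5

1.5 drops


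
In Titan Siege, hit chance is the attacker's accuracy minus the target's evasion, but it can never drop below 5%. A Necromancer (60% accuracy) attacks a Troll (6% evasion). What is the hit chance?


accuracy - evasion = 60 - 6 = 54
Apply floor: max(54, 5) = 54
Hit chance = 54%

54%


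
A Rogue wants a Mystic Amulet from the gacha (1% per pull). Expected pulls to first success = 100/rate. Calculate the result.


Expected pulls for a geometric distribution = 1/p = 100 / rate%
= 100 / 1
= 100.0

100.0 pulls


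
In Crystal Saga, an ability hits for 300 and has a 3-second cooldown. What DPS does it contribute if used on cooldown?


DPS = damage / cooldown
= 300 / 3
= 100.00

100.00 DPS


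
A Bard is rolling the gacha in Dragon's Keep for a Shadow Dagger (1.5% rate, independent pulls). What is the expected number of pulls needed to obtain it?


Expected pulls for a geometric distribution = 1/p = 100 / rate%
= 100 / 1.5
= 66.67

66.67 pulls


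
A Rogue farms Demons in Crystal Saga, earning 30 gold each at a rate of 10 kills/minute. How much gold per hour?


Gold per minute = 30 * 10 = 300
Gold per hour = 300 * 60 = 18000

18000 gold/hour


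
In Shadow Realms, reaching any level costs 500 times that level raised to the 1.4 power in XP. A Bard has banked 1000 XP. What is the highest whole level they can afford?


XP = 500 * level^1.4, so level = (XP / 500)^(1/1.4)
= (1000 / 500)^(1/1.4)
= 2.0^0.7143
= 1.6407
Floor: level = 1

level 1


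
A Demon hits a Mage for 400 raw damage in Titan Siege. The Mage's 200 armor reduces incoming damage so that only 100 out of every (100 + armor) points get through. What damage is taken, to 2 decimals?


actual = 400 * 100 / (100 + 200)
= 400 * 100 / 300
= 40000 / 300
= 133.33

133.33 damage


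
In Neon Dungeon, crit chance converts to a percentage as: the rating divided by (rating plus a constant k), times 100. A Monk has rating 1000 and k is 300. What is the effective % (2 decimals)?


effective% = rating / (rating + k) * 100
= 1000 / (1000 + 300) * 100
= 1000 / 1300 * 100
= 0.769231 * 100
= 76.92%

76.92%


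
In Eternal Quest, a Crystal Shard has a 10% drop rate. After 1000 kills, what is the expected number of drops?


Expected drops = kills * (drop_rate / 100)
= 1000 * (10 / 100)
= 1000 * 0.1
= 100.0

100.0 drops


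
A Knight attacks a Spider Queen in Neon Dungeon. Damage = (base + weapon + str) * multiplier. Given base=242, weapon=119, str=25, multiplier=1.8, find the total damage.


Sum base + weapon + str = 242 + 119 + 25 = 386
Multiply by 1.8:
386 * 1.8 = 694.8

694.8 damage


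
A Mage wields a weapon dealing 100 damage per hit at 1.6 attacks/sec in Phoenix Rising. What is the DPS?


DPS = damage * attack_speed
= 100 * 1.6
= 160.0

160.0 DPS


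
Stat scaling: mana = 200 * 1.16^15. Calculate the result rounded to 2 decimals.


value = base * growth^level
= 200 * 1.16^15
= 200 * 9.265521
= 1853.10

1853.10 mana


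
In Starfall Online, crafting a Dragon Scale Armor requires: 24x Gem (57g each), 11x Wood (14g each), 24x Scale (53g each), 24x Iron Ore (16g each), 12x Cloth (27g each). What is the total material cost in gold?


Cost breakdown:
  Gem: 24 * 57 = 1368
  Wood: 11 * 14 = 154
  Scale: 24 * 53 = 1272
  Iron Ore: 24 * 16 = 384
  Cloth: 12 * 27 = 324
Total = 1368 + 154 + 1272 + 384 + 324 = 3502

3502 gold


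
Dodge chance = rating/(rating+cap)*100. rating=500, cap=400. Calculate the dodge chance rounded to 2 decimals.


dodge% = 500 / (500 + 400) * 100
= 500 / 900 * 100
= 0.555556 * 100
= 55.56%

55.56%


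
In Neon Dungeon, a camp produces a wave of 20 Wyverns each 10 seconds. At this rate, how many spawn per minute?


Spawns per minute = count * (60 / interval)
= 20 * (60 / 10)
= 20 * 6.0
= 120.0

120.0 per minute


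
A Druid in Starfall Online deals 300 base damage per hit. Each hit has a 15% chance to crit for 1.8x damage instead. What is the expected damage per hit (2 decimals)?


E[dmg] = base * (1 + crit_chance * (crit_mult - 1))
cc as decimal = 15/100 = 0.15
cm - 1 = 1.8 - 1 = 0.8
Bonus factor = 0.15 * 0.8 = 0.12
Total multiplier = 1 + 0.12 = 1.12
Expected damage = 300 * 1.12 = 336.00

336.00 damage


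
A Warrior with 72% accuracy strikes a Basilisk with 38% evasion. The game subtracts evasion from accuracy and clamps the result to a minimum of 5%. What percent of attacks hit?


accuracy - evasion = 72 - 38 = 34
Apply floor: max(34, 5) = 34
Hit chance = 34%

34%


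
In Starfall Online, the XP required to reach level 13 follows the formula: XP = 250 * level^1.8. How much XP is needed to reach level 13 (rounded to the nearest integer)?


XP = 250 * level^1.8
Substitute level = 13:
XP = 250 * 13^1.8
= 250 * 101.1808
= 25295

25295 XP


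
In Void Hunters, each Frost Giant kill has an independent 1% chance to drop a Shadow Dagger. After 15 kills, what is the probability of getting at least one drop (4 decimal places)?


P(at least one) = 1 - P(none) = 1 - (1-p)^n
p = 1/100 = 0.01
1 - p = 0.99
(1 - p)^15 = 0.99^15 = 0.860058
P(at least one) = 1 - 0.860058 = 0.1399

0.1399


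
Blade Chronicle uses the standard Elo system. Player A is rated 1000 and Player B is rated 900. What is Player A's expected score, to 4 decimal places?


Elo expected score: Ea = 1/(1 + 10^((Rb-Ra)/400))
Rb - Ra = 900 - 1000 = -100
(Rb-Ra)/400 = -100/400 = -0.25
10^-0.25 = 0.562341
Ea = 1/(1 + 0.562341) = 1/1.562341 = 0.6401

0.6401


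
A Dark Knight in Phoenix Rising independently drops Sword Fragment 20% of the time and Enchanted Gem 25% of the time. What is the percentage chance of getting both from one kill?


For independent events, P(both) = P(A) * P(B)
= 20% * 25%
= 500 / 100 %
= 5.0%

5.0%


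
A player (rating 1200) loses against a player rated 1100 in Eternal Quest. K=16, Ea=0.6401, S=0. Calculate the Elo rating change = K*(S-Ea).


Elo update: delta = K * (S - Ea), where S = 0 (loses)
S - Ea = 0 - 0.6401 = -0.6401
Rating change = 16 * -0.6401
= -10.24

-10.24 rating points


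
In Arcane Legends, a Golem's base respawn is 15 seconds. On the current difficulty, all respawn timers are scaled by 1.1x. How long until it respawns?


Respawn time = base * multiplier
= 15 * 1.1
= 16.5 seconds

16.5 seconds


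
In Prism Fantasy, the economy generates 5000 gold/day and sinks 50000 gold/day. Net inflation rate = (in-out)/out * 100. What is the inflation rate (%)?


Net gold = 5000 - 50000 = -45000
Inflation rate = net / sunk * 100 = -45000 / 50000 * 100
= -0.9 * 100
= -90.00%

-90.00%


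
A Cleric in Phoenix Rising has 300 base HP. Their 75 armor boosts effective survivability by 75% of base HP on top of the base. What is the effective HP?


EHP = 300 * (1 + 75/100)
= 300 * (1 + 0.75)
= 300 * 1.75
= 525.0

525.0 EHP


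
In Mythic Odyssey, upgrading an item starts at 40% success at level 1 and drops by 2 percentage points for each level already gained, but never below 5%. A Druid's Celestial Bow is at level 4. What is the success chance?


raw_rate = 40 - 2 * (4 - 1)
= 40 - 2 * 3
= 40 - 6
= 34
Apply floor: max(34, 5) = 34%

34%


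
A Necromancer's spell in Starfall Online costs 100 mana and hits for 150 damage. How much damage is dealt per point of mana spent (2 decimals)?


Efficiency = damage / mana
= 150 / 100
= 1.50

1.50 dmg/mana


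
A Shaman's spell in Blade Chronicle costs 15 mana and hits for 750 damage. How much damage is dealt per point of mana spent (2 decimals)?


Efficiency = damage / mana
= 750 / 15
= 50.00

50.00 dmg/mana


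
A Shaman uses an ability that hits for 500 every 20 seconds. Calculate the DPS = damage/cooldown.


DPS = damage / cooldown
= 500 / 20
= 25.00

25.00 DPS


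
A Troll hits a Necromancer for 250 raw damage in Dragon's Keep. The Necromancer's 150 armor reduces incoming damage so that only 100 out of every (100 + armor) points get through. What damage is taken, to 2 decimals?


actual = 250 * 100 / (100 + 150)
= 250 * 100 / 250
= 25000 / 250
= 100.00

100.00 damage


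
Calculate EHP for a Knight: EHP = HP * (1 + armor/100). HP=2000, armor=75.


EHP = 2000 * (1 + 75/100)
= 2000 * (1 + 0.75)
= 2000 * 1.75
= 3500.0

3500.0 EHP


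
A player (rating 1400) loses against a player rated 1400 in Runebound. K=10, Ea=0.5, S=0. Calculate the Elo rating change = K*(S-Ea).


Elo update: delta = K * (S - Ea), where S = 0 (loses)
S - Ea = 0 - 0.5 = -0.5
Rating change = 10 * -0.5
= -5.00

-5.00 rating points


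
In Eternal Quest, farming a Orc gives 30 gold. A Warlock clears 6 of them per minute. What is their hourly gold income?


Gold per minute = 30 * 6 = 180
Gold per hour = 180 * 60 = 10800

10800 gold/hour


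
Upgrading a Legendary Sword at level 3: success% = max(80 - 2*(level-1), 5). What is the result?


raw_rate = 80 - 2 * (3 - 1)
= 80 - 2 * 2
= 80 - 4
= 76
Apply floor: max(76, 5) = 76%

76%


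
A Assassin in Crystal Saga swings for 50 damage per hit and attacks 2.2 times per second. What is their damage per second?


DPS = damage * attack_speed
= 50 * 2.2
= 110.0

110.0 DPS


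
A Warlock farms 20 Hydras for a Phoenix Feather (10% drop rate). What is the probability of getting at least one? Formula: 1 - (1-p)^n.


P(at least one) = 1 - P(none) = 1 - (1-p)^n
p = 10/100 = 0.1
1 - p = 0.9
(1 - p)^20 = 0.9^20 = 0.121577
P(at least one) = 1 - 0.121577 = 0.8784

0.8784


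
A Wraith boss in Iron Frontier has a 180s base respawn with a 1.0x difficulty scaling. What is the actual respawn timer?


Respawn time = base * multiplier
= 180 * 1.0
= 180.0 seconds

180.0 seconds


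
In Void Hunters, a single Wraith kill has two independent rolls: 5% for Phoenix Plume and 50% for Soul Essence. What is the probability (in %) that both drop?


For independent events, P(both) = P(A) * P(B)
= 5% * 50%
= 250 / 100 %
= 2.5%

2.5%


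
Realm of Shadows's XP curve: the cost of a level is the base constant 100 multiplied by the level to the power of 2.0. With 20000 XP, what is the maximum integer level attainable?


XP = 100 * level^2.0, so level = (XP / 100)^(1/2.0)
= (20000 / 100)^(1/2.0)
= 200.0^0.5
= 14.1421
Floor: level = 14

level 14


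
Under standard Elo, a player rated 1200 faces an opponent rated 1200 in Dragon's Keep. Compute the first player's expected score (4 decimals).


Elo expected score: Ea = 1/(1 + 10^((Rb-Ra)/400))
Rb - Ra = 1200 - 1200 = 0
(Rb-Ra)/400 = 0/400 = 0.0
10^0.0 = 1.0
Ea = 1/(1 + 1.0) = 1/2.0 = 0.5000

0.5000


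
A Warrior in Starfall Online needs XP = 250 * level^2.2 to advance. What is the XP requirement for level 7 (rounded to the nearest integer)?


XP = 250 * level^2.2
Substitute level = 7:
XP = 250 * 7^2.2
= 250 * 72.3129
= 18078

18078 XP


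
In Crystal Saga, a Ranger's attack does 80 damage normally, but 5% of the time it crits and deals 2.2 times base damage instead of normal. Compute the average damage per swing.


E[dmg] = base * (1 + crit_chance * (crit_mult - 1))
cc as decimal = 5/100 = 0.05
cm - 1 = 2.2 - 1 = 1.2
Bonus factor = 0.05 * 1.2 = 0.06
Total multiplier = 1 + 0.06 = 1.06
Expected damage = 80 * 1.06 = 84.80

84.80 damage


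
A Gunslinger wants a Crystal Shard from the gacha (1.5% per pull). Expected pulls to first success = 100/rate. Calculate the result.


Expected pulls for a geometric distribution = 1/p = 100 / rate%
= 100 / 1.5
= 66.67

66.67 pulls


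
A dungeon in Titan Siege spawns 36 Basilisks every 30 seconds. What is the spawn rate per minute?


Spawns per minute = count * (60 / interval)
= 36 * (60 / 30)
= 36 * 2.0
= 72.0

72.0 per minute


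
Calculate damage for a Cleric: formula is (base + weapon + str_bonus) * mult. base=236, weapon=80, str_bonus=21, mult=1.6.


Sum base + weapon + str = 236 + 80 + 21 = 337
Multiply by 1.6:
337 * 1.6 = 539.2

539.2 damage


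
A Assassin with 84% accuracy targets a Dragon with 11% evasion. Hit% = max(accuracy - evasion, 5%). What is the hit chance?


accuracy - evasion = 84 - 11 = 73
Apply floor: max(73, 5) = 73
Hit chance = 73%

73%


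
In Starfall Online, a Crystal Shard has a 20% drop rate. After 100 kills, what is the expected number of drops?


Expected drops = kills * (drop_rate / 100)
= 100 * (20 / 100)
= 100 * 0.2
= 20.0

20.0 drops


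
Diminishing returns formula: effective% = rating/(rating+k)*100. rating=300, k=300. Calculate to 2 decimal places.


effective% = rating / (rating + k) * 100
= 300 / (300 + 300) * 100
= 300 / 600 * 100
= 0.5 * 100
= 50.00%

50.00%


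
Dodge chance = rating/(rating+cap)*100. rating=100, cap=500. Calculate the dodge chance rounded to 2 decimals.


dodge% = 100 / (100 + 500) * 100
= 100 / 600 * 100
= 0.166667 * 100
= 16.67%

16.67%


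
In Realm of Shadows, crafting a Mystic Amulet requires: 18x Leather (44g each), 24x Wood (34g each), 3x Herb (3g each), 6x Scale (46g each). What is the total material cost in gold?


Cost breakdown:
  Leather: 18 * 44 = 792
  Wood: 24 * 34 = 816
  Herb: 3 * 3 = 9
  Scale: 6 * 46 = 276
Total = 792 + 816 + 9 + 276 = 1893

1893 gold


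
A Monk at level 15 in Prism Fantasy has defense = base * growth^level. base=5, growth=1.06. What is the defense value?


value = base * growth^level
= 5 * 1.06^15
= 5 * 2.396558
= 11.98

11.98 defense


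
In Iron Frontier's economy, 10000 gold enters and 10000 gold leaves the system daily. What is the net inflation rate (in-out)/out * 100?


Net gold = 10000 - 10000 = 0
Inflation rate = net / sunk * 100 = 0 / 10000 * 100
= 0.0 * 100
= 0.00%

0.00%


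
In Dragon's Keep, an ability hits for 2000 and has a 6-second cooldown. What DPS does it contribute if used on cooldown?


DPS = damage / cooldown
= 2000 / 6
= 333.33

333.33 DPS


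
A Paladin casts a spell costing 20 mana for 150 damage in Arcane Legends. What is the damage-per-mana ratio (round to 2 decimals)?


Efficiency = damage / mana
= 150 / 20
= 7.50

7.50 dmg/mana


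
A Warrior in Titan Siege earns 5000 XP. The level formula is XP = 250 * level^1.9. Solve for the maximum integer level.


XP = 250 * level^1.9, so level = (XP / 250)^(1/1.9)
= (5000 / 250)^(1/1.9)
= 20.0^0.5263
= 4.839
Floor: level = 4

level 4


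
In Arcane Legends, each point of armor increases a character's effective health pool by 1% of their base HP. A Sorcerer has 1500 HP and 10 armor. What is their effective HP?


EHP = 1500 * (1 + 10/100)
= 1500 * (1 + 0.1)
= 1500 * 1.1
= 1650.0

1650.0 EHP


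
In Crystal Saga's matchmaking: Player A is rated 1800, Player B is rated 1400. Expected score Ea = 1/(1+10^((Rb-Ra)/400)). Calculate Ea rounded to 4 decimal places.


Elo expected score: Ea = 1/(1 + 10^((Rb-Ra)/400))
Rb - Ra = 1400 - 1800 = -400
(Rb-Ra)/400 = -400/400 = -1.0
10^-1.0 = 0.1
Ea = 1/(1 + 0.1) = 1/1.1 = 0.9091

0.9091


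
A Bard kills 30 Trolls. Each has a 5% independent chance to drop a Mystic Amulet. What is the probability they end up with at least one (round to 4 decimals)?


P(at least one) = 1 - P(none) = 1 - (1-p)^n
p = 5/100 = 0.05
1 - p = 0.95
(1 - p)^30 = 0.95^30 = 0.214639
P(at least one) = 1 - 0.214639 = 0.7854

0.7854


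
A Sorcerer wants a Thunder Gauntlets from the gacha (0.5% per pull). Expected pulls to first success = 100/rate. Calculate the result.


Expected pulls for a geometric distribution = 1/p = 100 / rate%
= 100 / 0.5
= 200.0

200.0 pulls


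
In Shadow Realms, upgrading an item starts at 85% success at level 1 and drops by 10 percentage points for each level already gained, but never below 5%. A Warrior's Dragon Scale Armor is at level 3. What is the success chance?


raw_rate = 85 - 10 * (3 - 1)
= 85 - 10 * 2
= 85 - 20
= 65
Apply floor: max(65, 5) = 65%

65%


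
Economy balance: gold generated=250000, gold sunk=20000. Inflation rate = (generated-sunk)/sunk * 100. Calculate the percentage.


Net gold = 250000 - 20000 = 230000
Inflation rate = net / sunk * 100 = 230000 / 20000 * 100
= 11.5 * 100
= 1150.00%

1150.00%


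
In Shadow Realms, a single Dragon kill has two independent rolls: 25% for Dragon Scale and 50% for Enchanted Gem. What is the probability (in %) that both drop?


For independent events, P(both) = P(A) * P(B)
= 25% * 50%
= 1250 / 100 %
= 12.5%

12.5%


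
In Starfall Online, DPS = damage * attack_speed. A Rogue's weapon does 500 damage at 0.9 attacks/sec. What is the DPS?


DPS = damage * attack_speed
= 500 * 0.9
= 450.0

450.0 DPS


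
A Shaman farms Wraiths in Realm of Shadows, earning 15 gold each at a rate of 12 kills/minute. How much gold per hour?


Gold per minute = 15 * 12 = 180
Gold per hour = 180 * 60 = 10800

10800 gold/hour


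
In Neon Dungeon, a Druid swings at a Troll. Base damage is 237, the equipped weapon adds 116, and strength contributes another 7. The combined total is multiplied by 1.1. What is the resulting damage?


Sum base + weapon + str = 237 + 116 + 7 = 360
Multiply by 1.1:
360 * 1.1 = 396.0

396.0 damage


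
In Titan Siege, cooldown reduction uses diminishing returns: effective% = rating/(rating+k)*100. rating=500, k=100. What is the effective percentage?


effective% = rating / (rating + k) * 100
= 500 / (500 + 100) * 100
= 500 / 600 * 100
= 0.833333 * 100
= 83.33%

83.33%


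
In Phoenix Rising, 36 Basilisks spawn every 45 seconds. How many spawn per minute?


Spawns per minute = count * (60 / interval)
= 36 * (60 / 45)
= 36 * 1.3333
= 48.0

48.0 per minute


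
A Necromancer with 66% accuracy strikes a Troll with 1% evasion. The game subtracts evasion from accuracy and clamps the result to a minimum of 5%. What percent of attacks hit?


accuracy - evasion = 66 - 1 = 65
Apply floor: max(65, 5) = 65
Hit chance = 65%

65%


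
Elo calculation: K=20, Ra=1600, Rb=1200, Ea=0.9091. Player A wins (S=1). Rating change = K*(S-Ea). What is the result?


Elo update: delta = K * (S - Ea), where S = 1 (wins)
S - Ea = 1 - 0.9091 = 0.0909
Rating change = 20 * 0.0909
= 1.82

1.82 rating points


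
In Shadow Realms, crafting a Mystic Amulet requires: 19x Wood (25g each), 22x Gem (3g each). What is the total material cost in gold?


Cost breakdown:
  Wood: 19 * 25 = 475
  Gem: 22 * 3 = 66
Total = 475 + 66 = 541

541 gold


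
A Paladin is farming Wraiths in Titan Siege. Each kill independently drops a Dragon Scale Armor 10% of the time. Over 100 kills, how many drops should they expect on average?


Expected drops = kills * (drop_rate / 100)
= 100 * (10 / 100)
= 100 * 0.1
= 10.0

10.0 drops


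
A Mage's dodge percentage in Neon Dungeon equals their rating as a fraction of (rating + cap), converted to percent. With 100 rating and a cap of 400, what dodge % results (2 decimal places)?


dodge% = 100 / (100 + 400) * 100
= 100 / 500 * 100
= 0.2 * 100
= 20.00%

20.00%


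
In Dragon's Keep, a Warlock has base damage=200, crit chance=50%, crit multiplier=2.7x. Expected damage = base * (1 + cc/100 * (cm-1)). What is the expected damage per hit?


E[dmg] = base * (1 + crit_chance * (crit_mult - 1))
cc as decimal = 50/100 = 0.5
cm - 1 = 2.7 - 1 = 1.7
Bonus factor = 0.5 * 1.7 = 0.85
Total multiplier = 1 + 0.85 = 1.85
Expected damage = 200 * 1.85 = 370.00

370.00 damage


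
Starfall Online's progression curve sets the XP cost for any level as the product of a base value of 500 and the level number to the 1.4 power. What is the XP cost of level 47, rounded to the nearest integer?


XP = 500 * level^1.4
Substitute level = 47:
XP = 500 * 47^1.4
= 500 * 219.2487
= 109624

109624 XP


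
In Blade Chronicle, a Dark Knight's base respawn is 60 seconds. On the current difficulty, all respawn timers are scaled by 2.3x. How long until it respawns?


Respawn time = base * multiplier
= 60 * 2.3
= 138.0 seconds

138.0 seconds


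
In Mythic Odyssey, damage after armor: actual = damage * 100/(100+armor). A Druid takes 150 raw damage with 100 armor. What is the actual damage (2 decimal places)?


actual = 150 * 100 / (100 + 100)
= 150 * 100 / 200
= 15000 / 200
= 75.00

75.00 damage


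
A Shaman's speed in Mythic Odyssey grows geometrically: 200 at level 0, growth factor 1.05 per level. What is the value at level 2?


value = base * growth^level
= 200 * 1.05^2
= 200 * 1.1025
= 220.50

220.50 speed


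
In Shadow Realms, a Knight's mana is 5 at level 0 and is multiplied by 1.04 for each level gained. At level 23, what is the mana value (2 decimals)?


value = base * growth^level
= 5 * 1.04^23
= 5 * 2.464716
= 12.32

12.32 mana


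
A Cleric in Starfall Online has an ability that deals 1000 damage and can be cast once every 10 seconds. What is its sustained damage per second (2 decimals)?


DPS = damage / cooldown
= 1000 / 10
= 100.00

100.00 DPS


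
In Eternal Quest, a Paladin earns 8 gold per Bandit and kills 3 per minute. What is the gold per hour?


Gold per minute = 8 * 3 = 24
Gold per hour = 24 * 60 = 1440

1440 gold/hour


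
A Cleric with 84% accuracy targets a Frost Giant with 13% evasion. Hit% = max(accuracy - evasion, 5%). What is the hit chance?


accuracy - evasion = 84 - 13 = 71
Apply floor: max(71, 5) = 71
Hit chance = 71%

71%


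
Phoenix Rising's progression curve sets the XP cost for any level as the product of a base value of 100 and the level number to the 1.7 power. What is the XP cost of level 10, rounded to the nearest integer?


XP = 100 * level^1.7
Substitute level = 10:
XP = 100 * 10^1.7
= 100 * 50.1187
= 5012

5012 XP
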